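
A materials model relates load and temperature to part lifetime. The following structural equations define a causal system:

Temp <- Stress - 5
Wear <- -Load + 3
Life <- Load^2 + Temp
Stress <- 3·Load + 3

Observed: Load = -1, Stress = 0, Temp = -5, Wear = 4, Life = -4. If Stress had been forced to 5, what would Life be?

1

do(Stress=5) replaces the equation Stress <- 3·Load + 3 with the constant Stress = 5.
Temp = Stress - 5  [with Stress=5]  = 0
Life = Load^2 + Temp  [with Load=-1, Temp=0]  = 1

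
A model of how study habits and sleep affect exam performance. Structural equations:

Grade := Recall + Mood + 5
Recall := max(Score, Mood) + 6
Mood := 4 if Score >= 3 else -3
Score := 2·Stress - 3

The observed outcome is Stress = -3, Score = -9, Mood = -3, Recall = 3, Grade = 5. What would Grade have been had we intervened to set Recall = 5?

7

Intervening sets Recall = 5 and removes its equation (Recall := max(Score, Mood) + 6).
Score = 2·Stress - 3  [with Stress=-3]  = -9
Mood = 4 if Score >= 3 else -3  [with Score=-9]  = -3
Grade = Recall + Mood + 5  [with Recall=5, Mood=-3]  = 7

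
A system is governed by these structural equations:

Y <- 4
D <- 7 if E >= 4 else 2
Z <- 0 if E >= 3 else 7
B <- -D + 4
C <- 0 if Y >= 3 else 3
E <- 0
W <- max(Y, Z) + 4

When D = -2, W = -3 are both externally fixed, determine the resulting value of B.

6

The joint intervention fixes D = -2, W = -3, removing each variable's own equation.
B = -D + 4  [with D=-2]  = 6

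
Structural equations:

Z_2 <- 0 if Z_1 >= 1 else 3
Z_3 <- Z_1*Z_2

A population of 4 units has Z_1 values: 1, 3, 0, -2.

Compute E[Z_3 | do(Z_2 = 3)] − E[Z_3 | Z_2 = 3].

Every unit gets Z_2=3 under the intervention. Z_3 values become 3, 9, 0, -6; E[Z_3|do(Z_2=3)] = 1.5.
Conditioning on Z_2=3 selects the 2 unit(s) with Z_1 ∈ {0, -2}. Their Z_3 values: 0, -6. Mean = -3.
Difference = 1.5 − (-3) = 4.5.

4.5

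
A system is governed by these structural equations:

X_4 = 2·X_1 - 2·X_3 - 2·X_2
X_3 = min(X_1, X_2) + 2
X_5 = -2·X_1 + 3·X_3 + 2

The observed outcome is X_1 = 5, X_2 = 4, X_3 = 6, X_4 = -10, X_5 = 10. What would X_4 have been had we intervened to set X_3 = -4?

10

The intervention breaks the incoming arrows to X_3: X_3 = min(X_1, X_2) + 2 no longer applies, and X_3 = -4.
X_4 = 2·X_1 - 2·X_3 - 2·X_2  [with X_1=5, X_3=-4, X_2=4]  = 10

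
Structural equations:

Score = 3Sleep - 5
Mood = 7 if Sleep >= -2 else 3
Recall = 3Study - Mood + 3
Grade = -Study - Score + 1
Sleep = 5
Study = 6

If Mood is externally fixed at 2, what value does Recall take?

19

Intervening sets Mood = 2 and removes its equation (Mood = 7 if Sleep >= -2 else 3).
Recall = 3Study - Mood + 3  [with Study=6, Mood=2]  = 19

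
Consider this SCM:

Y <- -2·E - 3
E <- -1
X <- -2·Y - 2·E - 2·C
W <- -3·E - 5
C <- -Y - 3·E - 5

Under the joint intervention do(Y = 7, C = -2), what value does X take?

Setting Y = 7, C = -2 by intervention discards those variables' equations.
X = -2·Y - 2·E - 2·C  [with Y=7, E=-1, C=-2]  = -8

-8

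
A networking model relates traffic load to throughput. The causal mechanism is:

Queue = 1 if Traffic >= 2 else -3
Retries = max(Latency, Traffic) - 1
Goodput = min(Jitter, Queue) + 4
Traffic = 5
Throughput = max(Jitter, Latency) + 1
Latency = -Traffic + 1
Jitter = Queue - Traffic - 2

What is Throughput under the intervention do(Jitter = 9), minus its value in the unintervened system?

The intervention breaks the incoming arrows to Jitter: Jitter = Queue - Traffic - 2 no longer applies, and Jitter = 9.
Latency = -Traffic + 1  [with Traffic=5]  = -4
Throughput = max(Jitter, Latency) + 1  [with Jitter=9, Latency=-4]  = 10
Without intervention: Latency = -Traffic + 1  [with Traffic=5]  = -4; Queue = 1 if Traffic >= 2 else -3  [with Traffic=5]  = 1; Jitter = Queue - Traffic - 2  [with Queue=1, Traffic=5]  = -6; Throughput = max(Jitter, Latency) + 1  [with Jitter=-6, Latency=-4]  = -3.
Change = 10 − (-3) = 13.

13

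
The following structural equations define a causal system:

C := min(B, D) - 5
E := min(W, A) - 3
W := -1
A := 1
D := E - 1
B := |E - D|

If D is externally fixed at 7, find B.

11

Intervening sets D = 7 and removes its equation (D := E - 1).
E = min(W, A) - 3  [with W=-1, A=1]  = -4
B = |E - D|  [with E=-4, D=7]  = 11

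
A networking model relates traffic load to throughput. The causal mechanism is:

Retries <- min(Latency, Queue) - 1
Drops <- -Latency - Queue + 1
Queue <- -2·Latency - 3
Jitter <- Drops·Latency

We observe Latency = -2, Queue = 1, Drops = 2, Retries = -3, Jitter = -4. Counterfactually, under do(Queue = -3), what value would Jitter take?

do(Queue=-3) replaces the equation Queue <- -2·Latency - 3 with the constant Queue = -3.
Drops = -Latency - Queue + 1  [with Latency=-2, Queue=-3]  = 6
Jitter = Drops·Latency  [with Drops=6, Latency=-2]  = -12

-12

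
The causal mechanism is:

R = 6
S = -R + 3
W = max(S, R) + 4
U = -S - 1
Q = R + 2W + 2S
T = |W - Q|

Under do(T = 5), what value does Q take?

do(T=5) replaces the equation T = |W - Q| with the constant T = 5.
Since Q is not a descendant of the intervened variable, it is unaffected.
S = -R + 3  [with R=6]  = -3
W = max(S, R) + 4  [with S=-3, R=6]  = 10
Q = R + 2W + 2S  [with R=6, W=10, S=-3]  = 20

20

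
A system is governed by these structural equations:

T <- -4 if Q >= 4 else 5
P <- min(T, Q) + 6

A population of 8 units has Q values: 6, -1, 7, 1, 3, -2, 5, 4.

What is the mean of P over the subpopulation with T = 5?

6.25

Observing T=5 restricts to units where T's equation naturally yields 5: Q ∈ {-1, 1, 3, -2}. In that subpopulation P = 5, 7, 9, 4, mean 6.25.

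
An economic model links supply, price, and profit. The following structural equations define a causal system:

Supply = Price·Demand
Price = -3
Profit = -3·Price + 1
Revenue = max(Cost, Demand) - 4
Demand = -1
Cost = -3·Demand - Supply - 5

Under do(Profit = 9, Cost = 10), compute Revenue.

Setting Profit = 9, Cost = 10 by intervention discards those variables' equations.
Revenue = max(Cost, Demand) - 4  [with Cost=10, Demand=-1]  = 6

6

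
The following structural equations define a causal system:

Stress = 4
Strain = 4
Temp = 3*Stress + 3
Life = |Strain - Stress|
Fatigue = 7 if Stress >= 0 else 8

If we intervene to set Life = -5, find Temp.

15

do(Life=-5) replaces the equation Life = |Strain - Stress| with the constant Life = -5.
Temp is not downstream of the intervention, so its value is determined by the original equations.
Temp = 3*Stress + 3  [with Stress=4]  = 15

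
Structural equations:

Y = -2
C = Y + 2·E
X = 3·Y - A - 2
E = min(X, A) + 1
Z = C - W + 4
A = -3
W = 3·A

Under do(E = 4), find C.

6

Under do(E=4), the mechanism E = min(X, A) + 1 is discarded; E is fixed at 4.
C = Y + 2·E  [with Y=-2, E=4]  = 6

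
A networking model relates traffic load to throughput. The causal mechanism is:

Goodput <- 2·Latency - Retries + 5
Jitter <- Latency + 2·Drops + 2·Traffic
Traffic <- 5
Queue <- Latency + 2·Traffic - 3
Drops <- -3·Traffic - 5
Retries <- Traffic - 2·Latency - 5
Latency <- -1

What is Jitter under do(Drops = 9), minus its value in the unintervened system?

58

Under do(Drops=9), the mechanism Drops <- -3·Traffic - 5 is discarded; Drops is fixed at 9.
Jitter = Latency + 2·Drops + 2·Traffic  [with Latency=-1, Drops=9, Traffic=5]  = 27
Without intervention: Drops = -3·Traffic - 5  [with Traffic=5]  = -20; Jitter = Latency + 2·Drops + 2·Traffic  [with Latency=-1, Drops=-20, Traffic=5]  = -31.
Change = 27 − (-31) = 58.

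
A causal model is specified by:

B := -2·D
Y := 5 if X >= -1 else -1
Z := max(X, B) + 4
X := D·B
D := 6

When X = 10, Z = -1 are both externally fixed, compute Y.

5

The joint intervention fixes X = 10, Z = -1, removing each variable's own equation.
Y = 5 if X >= -1 else -1  [with X=10]  = 5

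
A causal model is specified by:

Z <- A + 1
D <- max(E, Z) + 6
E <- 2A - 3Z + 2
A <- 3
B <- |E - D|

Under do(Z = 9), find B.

34

do(Z=9) replaces the equation Z <- A + 1 with the constant Z = 9.
E = 2A - 3Z + 2  [with A=3, Z=9]  = -19
D = max(E, Z) + 6  [with E=-19, Z=9]  = 15
B = |E - D|  [with E=-19, D=15]  = 34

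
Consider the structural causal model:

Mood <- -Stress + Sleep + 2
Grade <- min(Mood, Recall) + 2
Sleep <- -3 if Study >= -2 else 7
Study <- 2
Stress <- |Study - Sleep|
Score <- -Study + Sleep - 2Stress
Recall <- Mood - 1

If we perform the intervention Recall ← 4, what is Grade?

-4

Intervening sets Recall = 4 and removes its equation (Recall <- Mood - 1).
Sleep = -3 if Study >= -2 else 7  [with Study=2]  = -3
Stress = |Study - Sleep|  [with Study=2, Sleep=-3]  = 5
Mood = -Stress + Sleep + 2  [with Stress=5, Sleep=-3]  = -6
Grade = min(Mood, Recall) + 2  [with Mood=-6, Recall=4]  = -4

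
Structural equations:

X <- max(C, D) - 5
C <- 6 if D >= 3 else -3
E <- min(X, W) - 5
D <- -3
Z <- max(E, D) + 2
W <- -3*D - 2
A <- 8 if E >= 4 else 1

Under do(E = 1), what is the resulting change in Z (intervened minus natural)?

4

The intervention breaks the incoming arrows to E: E <- min(X, W) - 5 no longer applies, and E = 1.
Z = max(E, D) + 2  [with E=1, D=-3]  = 3
Without intervention: C = 6 if D >= 3 else -3  [with D=-3]  = -3; X = max(C, D) - 5  [with C=-3, D=-3]  = -8; W = -3*D - 2  [with D=-3]  = 7; E = min(X, W) - 5  [with X=-8, W=7]  = -13; Z = max(E, D) + 2  [with E=-13, D=-3]  = -1.
Change = 3 − (-1) = 4.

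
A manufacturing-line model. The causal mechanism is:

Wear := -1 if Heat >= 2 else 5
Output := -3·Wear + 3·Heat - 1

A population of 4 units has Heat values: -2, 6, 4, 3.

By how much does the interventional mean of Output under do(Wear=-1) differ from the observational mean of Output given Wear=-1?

Under do(Wear=-1), Wear's equation is replaced by Wear=-1 for every unit. Per-unit Output: -4, 20, 14, 11. Mean = 10.25.
Observing Wear=-1 restricts to units where Wear's equation naturally yields -1: Heat ∈ {6, 4, 3}. In that subpopulation Output = 20, 14, 11, mean 15.
Difference = 10.25 − 15 = -4.75.

-4.75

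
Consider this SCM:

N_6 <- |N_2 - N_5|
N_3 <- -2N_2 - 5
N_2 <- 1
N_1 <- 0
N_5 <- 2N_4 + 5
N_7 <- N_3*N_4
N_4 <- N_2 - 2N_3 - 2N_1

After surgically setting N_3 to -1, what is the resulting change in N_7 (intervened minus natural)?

102

The intervention breaks the incoming arrows to N_3: N_3 <- -2N_2 - 5 no longer applies, and N_3 = -1.
N_4 = N_2 - 2N_3 - 2N_1  [with N_2=1, N_3=-1, N_1=0]  = 3
N_7 = N_3*N_4  [with N_3=-1, N_4=3]  = -3
Without intervention: N_3 = -2N_2 - 5  [with N_2=1]  = -7; N_4 = N_2 - 2N_3 - 2N_1  [with N_2=1, N_3=-7, N_1=0]  = 15; N_7 = N_3*N_4  [with N_3=-7, N_4=15]  = -105.
Change = -3 − (-105) = 102.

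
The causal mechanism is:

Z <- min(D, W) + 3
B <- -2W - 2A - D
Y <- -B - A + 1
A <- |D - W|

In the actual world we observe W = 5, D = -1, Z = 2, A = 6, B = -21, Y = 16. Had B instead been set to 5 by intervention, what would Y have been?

-10

The intervention breaks the incoming arrows to B: B <- -2W - 2A - D no longer applies, and B = 5.
A = |D - W|  [with D=-1, W=5]  = 6
Y = -B - A + 1  [with B=5, A=6]  = -10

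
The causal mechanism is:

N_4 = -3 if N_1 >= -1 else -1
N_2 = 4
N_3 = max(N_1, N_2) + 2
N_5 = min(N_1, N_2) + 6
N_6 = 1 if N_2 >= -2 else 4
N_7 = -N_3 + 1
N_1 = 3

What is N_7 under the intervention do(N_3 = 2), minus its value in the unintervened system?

The intervention breaks the incoming arrows to N_3: N_3 = max(N_1, N_2) + 2 no longer applies, and N_3 = 2.
N_7 = -N_3 + 1  [with N_3=2]  = -1
Without intervention: N_3 = max(N_1, N_2) + 2  [with N_1=3, N_2=4]  = 6; N_7 = -N_3 + 1  [with N_3=6]  = -5.
Change = -1 − (-5) = 4.

4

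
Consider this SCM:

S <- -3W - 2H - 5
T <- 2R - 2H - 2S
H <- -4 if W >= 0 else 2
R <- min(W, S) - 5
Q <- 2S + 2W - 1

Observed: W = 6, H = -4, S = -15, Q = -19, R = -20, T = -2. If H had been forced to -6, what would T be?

2

Under do(H=-6), the mechanism H <- -4 if W >= 0 else 2 is discarded; H is fixed at -6.
S = -3W - 2H - 5  [with W=6, H=-6]  = -11
R = min(W, S) - 5  [with W=6, S=-11]  = -16
T = 2R - 2H - 2S  [with R=-16, H=-6, S=-11]  = 2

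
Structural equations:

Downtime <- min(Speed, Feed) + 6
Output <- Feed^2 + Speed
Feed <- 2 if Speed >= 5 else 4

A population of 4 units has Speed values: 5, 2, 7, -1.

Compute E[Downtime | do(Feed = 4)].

do(Feed=4) breaks Feed's dependence on Speed. With Feed=4 fixed, Downtime across the units is 10, 8, 10, 5, mean 8.25.

8.25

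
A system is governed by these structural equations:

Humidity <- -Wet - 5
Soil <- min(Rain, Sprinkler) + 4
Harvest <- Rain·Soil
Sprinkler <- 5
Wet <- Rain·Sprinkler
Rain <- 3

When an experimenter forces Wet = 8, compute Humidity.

Intervening sets Wet = 8 and removes its equation (Wet <- Rain·Sprinkler).
Humidity = -Wet - 5  [with Wet=8]  = -13

-13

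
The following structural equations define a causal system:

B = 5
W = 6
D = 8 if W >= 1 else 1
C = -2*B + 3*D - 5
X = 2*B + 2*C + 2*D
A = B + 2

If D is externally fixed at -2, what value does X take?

-36

do(D=-2) replaces the equation D = 8 if W >= 1 else 1 with the constant D = -2.
C = -2*B + 3*D - 5  [with B=5, D=-2]  = -21
X = 2*B + 2*C + 2*D  [with B=5, C=-21, D=-2]  = -36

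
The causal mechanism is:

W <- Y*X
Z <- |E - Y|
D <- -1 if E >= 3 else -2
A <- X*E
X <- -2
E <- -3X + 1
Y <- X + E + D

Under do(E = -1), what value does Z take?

4

do(E=-1) replaces the equation E <- -3X + 1 with the constant E = -1.
D = -1 if E >= 3 else -2  [with E=-1]  = -2
Y = X + E + D  [with X=-2, E=-1, D=-2]  = -5
Z = |E - Y|  [with E=-1, Y=-5]  = 4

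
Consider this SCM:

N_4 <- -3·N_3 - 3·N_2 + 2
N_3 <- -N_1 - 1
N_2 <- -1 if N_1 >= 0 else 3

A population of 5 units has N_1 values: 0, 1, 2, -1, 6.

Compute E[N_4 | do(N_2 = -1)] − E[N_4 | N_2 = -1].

-1.95

do(N_2=-1) breaks N_2's dependence on N_1. With N_2=-1 fixed, N_4 across the units is 8, 11, 14, 5, 26, mean 12.8.
E[N_4|N_2=-1] averages over only the 4 units with N_2=-1 (N_1 = 0, 1, 2, 6): N_4 = 8, 11, 14, 26, mean 14.75.
Difference = 12.8 − 14.75 = -1.95.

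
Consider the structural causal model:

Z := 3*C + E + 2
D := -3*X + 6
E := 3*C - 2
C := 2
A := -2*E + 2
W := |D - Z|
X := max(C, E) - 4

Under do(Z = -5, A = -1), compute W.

11

Under do(Z = -5, A = -1), each intervened variable's structural equation is replaced by its fixed value.
E = 3*C - 2  [with C=2]  = 4
X = max(C, E) - 4  [with C=2, E=4]  = 0
D = -3*X + 6  [with X=0]  = 6
W = |D - Z|  [with D=6, Z=-5]  = 11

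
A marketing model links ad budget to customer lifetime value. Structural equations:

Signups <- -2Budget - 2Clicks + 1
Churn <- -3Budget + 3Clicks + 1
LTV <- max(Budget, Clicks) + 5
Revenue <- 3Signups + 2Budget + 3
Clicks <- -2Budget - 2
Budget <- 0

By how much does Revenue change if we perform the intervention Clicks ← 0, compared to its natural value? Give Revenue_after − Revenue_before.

do(Clicks=0) replaces the equation Clicks <- -2Budget - 2 with the constant Clicks = 0.
Signups = -2Budget - 2Clicks + 1  [with Budget=0, Clicks=0]  = 1
Revenue = 3Signups + 2Budget + 3  [with Signups=1, Budget=0]  = 6
Without intervention: Clicks = -2Budget - 2  [with Budget=0]  = -2; Signups = -2Budget - 2Clicks + 1  [with Budget=0, Clicks=-2]  = 5; Revenue = 3Signups + 2Budget + 3  [with Signups=5, Budget=0]  = 18.
Change = 6 − 18 = -12.

-12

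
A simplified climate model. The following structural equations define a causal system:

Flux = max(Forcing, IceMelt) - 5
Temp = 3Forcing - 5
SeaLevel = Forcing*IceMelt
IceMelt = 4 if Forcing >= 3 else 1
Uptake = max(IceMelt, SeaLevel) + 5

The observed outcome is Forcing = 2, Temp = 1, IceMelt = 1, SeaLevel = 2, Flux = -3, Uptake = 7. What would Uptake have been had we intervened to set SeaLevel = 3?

Under do(SeaLevel=3), the mechanism SeaLevel = Forcing*IceMelt is discarded; SeaLevel is fixed at 3.
IceMelt = 4 if Forcing >= 3 else 1  [with Forcing=2]  = 1
Uptake = max(IceMelt, SeaLevel) + 5  [with IceMelt=1, SeaLevel=3]  = 8

8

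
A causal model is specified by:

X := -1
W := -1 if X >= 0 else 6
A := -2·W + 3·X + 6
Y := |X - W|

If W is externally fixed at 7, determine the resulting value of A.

-11

The intervention breaks the incoming arrows to W: W := -1 if X >= 0 else 6 no longer applies, and W = 7.
A = -2·W + 3·X + 6  [with W=7, X=-1]  = -11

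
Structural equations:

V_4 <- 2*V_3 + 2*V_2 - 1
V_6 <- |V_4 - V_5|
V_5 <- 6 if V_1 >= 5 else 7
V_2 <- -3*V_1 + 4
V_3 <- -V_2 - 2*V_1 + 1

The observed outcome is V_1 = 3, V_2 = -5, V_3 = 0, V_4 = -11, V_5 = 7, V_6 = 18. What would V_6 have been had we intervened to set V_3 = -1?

The intervention breaks the incoming arrows to V_3: V_3 <- -V_2 - 2*V_1 + 1 no longer applies, and V_3 = -1.
V_2 = -3*V_1 + 4  [with V_1=3]  = -5
V_4 = 2*V_3 + 2*V_2 - 1  [with V_3=-1, V_2=-5]  = -13
V_5 = 6 if V_1 >= 5 else 7  [with V_1=3]  = 7
V_6 = |V_4 - V_5|  [with V_4=-13, V_5=7]  = 20

20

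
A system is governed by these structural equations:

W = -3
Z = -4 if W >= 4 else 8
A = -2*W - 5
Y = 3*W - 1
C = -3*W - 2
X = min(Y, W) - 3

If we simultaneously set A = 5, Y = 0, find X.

-6

Under do(A = 5, Y = 0), each intervened variable's structural equation is replaced by its fixed value.
X = min(Y, W) - 3  [with Y=0, W=-3]  = -6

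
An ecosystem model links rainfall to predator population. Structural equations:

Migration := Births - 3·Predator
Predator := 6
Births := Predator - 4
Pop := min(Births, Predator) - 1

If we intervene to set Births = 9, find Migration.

-9

The intervention breaks the incoming arrows to Births: Births := Predator - 4 no longer applies, and Births = 9.
Migration = Births - 3·Predator  [with Births=9, Predator=6]  = -9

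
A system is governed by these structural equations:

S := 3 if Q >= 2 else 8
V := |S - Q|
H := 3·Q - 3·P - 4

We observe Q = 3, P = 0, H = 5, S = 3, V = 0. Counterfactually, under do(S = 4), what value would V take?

1

Intervening sets S = 4 and removes its equation (S := 3 if Q >= 2 else 8).
V = |S - Q|  [with S=4, Q=3]  = 1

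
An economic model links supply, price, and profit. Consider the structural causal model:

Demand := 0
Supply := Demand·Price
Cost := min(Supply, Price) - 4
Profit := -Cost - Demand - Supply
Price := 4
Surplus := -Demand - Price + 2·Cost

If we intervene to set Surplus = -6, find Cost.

do(Surplus=-6) replaces the equation Surplus := -Demand - Price + 2·Cost with the constant Surplus = -6.
No directed path runs from Surplus to Cost, so Cost keeps its natural value.
Supply = Demand·Price  [with Demand=0, Price=4]  = 0
Cost = min(Supply, Price) - 4  [with Supply=0, Price=4]  = -4

-4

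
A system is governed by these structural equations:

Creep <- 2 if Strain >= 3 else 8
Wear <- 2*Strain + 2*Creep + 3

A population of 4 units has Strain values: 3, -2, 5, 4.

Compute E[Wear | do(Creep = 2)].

do(Creep=2) breaks Creep's dependence on Strain. With Creep=2 fixed, Wear across the units is 13, 3, 17, 15, mean 12.

12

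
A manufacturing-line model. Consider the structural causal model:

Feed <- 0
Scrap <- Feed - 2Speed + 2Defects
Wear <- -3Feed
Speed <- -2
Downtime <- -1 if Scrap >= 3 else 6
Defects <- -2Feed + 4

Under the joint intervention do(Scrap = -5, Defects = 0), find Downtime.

6

Setting Scrap = -5, Defects = 0 by intervention discards those variables' equations.
Downtime = -1 if Scrap >= 3 else 6  [with Scrap=-5]  = 6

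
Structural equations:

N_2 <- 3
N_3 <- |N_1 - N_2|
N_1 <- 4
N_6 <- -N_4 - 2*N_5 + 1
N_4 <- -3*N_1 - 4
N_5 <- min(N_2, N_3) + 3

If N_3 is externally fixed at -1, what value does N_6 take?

13

The intervention breaks the incoming arrows to N_3: N_3 <- |N_1 - N_2| no longer applies, and N_3 = -1.
N_4 = -3*N_1 - 4  [with N_1=4]  = -16
N_5 = min(N_2, N_3) + 3  [with N_2=3, N_3=-1]  = 2
N_6 = -N_4 - 2*N_5 + 1  [with N_4=-16, N_5=2]  = 13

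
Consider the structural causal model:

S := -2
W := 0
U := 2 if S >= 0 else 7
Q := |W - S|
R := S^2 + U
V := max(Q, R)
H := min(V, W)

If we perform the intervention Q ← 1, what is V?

11

Under do(Q=1), the mechanism Q := |W - S| is discarded; Q is fixed at 1.
U = 2 if S >= 0 else 7  [with S=-2]  = 7
R = S^2 + U  [with S=-2, U=7]  = 11
V = max(Q, R)  [with Q=1, R=11]  = 11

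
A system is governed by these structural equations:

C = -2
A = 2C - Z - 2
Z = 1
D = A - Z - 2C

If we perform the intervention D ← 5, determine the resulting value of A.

Under do(D=5), the mechanism D = A - Z - 2C is discarded; D is fixed at 5.
Since A is not a descendant of the intervened variable, it is unaffected.
A = 2C - Z - 2  [with C=-2, Z=1]  = -7

-7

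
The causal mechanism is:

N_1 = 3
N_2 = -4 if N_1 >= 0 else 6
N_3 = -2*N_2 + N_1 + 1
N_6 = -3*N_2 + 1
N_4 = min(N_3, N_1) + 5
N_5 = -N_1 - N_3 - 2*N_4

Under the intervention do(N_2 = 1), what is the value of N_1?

3

Under do(N_2=1), the mechanism N_2 = -4 if N_1 >= 0 else 6 is discarded; N_2 is fixed at 1.
N_1 is not downstream of the intervention, so its value is determined by the original equations.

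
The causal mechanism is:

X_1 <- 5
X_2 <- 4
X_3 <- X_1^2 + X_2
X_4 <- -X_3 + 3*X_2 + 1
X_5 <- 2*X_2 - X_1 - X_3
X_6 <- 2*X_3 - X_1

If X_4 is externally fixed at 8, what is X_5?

-26

Intervening sets X_4 = 8 and removes its equation (X_4 <- -X_3 + 3*X_2 + 1).
No directed path runs from X_4 to X_5, so X_5 keeps its natural value.
X_3 = X_1^2 + X_2  [with X_1=5, X_2=4]  = 29
X_5 = 2*X_2 - X_1 - X_3  [with X_2=4, X_1=5, X_3=29]  = -26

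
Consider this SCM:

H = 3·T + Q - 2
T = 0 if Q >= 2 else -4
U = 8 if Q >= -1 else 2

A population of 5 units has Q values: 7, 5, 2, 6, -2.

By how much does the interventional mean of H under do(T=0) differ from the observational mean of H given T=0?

do(T=0) breaks T's dependence on Q. With T=0 fixed, H across the units is 5, 3, 0, 4, -4, mean 1.6.
E[H|T=0] averages over only the 4 units with T=0 (Q = 7, 5, 2, 6): H = 5, 3, 0, 4, mean 3.
Difference = 1.6 − 3 = -1.4.

-1.4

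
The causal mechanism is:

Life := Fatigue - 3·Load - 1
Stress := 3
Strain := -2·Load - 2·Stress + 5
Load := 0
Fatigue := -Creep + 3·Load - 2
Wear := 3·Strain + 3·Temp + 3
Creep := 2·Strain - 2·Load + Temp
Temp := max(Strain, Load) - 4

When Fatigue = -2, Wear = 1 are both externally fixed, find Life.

Under do(Fatigue = -2, Wear = 1), each intervened variable's structural equation is replaced by its fixed value.
Life = Fatigue - 3·Load - 1  [with Fatigue=-2, Load=0]  = -3

-3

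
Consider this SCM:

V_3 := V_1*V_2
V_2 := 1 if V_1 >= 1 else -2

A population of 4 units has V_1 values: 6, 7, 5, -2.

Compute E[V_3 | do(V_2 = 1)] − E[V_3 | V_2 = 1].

Every unit gets V_2=1 under the intervention. V_3 values become 6, 7, 5, -2; E[V_3|do(V_2=1)] = 4.
Conditioning on V_2=1 selects the 3 unit(s) with V_1 ∈ {6, 7, 5}. Their V_3 values: 6, 7, 5. Mean = 6.
Difference = 4 − 6 = -2.

-2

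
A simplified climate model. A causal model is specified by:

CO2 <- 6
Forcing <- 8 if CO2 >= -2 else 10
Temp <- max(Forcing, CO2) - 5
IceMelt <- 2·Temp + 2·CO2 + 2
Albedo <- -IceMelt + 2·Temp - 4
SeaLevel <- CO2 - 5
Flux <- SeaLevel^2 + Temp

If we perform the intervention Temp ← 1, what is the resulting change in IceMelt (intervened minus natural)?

The intervention breaks the incoming arrows to Temp: Temp <- max(Forcing, CO2) - 5 no longer applies, and Temp = 1.
IceMelt = 2·Temp + 2·CO2 + 2  [with Temp=1, CO2=6]  = 16
Without intervention: Forcing = 8 if CO2 >= -2 else 10  [with CO2=6]  = 8; Temp = max(Forcing, CO2) - 5  [with Forcing=8, CO2=6]  = 3; IceMelt = 2·Temp + 2·CO2 + 2  [with Temp=3, CO2=6]  = 20.
Change = 16 − 20 = -4.

-4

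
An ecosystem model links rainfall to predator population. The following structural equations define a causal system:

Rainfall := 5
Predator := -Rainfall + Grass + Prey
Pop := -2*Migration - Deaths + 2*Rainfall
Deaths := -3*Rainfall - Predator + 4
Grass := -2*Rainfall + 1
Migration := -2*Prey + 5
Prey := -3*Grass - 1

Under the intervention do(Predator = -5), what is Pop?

110

The intervention breaks the incoming arrows to Predator: Predator := -Rainfall + Grass + Prey no longer applies, and Predator = -5.
Grass = -2*Rainfall + 1  [with Rainfall=5]  = -9
Prey = -3*Grass - 1  [with Grass=-9]  = 26
Deaths = -3*Rainfall - Predator + 4  [with Rainfall=5, Predator=-5]  = -6
Migration = -2*Prey + 5  [with Prey=26]  = -47
Pop = -2*Migration - Deaths + 2*Rainfall  [with Migration=-47, Deaths=-6, Rainfall=5]  = 110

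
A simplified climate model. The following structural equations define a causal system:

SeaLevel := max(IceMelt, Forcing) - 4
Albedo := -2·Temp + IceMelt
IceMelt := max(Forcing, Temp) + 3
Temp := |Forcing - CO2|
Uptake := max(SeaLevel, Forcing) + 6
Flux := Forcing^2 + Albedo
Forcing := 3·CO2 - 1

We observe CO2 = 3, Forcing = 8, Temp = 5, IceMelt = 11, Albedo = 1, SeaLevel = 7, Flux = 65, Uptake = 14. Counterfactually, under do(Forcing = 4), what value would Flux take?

Under do(Forcing=4), the mechanism Forcing := 3·CO2 - 1 is discarded; Forcing is fixed at 4.
Temp = |Forcing - CO2|  [with Forcing=4, CO2=3]  = 1
IceMelt = max(Forcing, Temp) + 3  [with Forcing=4, Temp=1]  = 7
Albedo = -2·Temp + IceMelt  [with Temp=1, IceMelt=7]  = 5
Flux = Forcing^2 + Albedo  [with Forcing=4, Albedo=5]  = 21

21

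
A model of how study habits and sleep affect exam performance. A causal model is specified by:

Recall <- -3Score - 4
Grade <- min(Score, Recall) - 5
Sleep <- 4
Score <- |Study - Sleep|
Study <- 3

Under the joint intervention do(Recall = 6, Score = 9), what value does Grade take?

The joint intervention fixes Recall = 6, Score = 9, removing each variable's own equation.
Grade = min(Score, Recall) - 5  [with Score=9, Recall=6]  = 1

1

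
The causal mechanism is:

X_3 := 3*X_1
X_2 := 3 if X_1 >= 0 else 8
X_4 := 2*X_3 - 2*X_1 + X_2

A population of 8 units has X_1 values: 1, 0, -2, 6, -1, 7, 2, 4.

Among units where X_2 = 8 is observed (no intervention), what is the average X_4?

2

E[X_4|X_2=8] averages over only the 2 units with X_2=8 (X_1 = -2, -1): X_4 = 0, 4, mean 2.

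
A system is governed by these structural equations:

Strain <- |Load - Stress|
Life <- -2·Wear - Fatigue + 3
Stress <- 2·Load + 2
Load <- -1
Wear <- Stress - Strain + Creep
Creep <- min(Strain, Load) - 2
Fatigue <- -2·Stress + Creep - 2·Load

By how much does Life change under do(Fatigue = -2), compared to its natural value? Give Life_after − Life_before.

Intervening sets Fatigue = -2 and removes its equation (Fatigue <- -2·Stress + Creep - 2·Load).
Stress = 2·Load + 2  [with Load=-1]  = 0
Strain = |Load - Stress|  [with Load=-1, Stress=0]  = 1
Creep = min(Strain, Load) - 2  [with Strain=1, Load=-1]  = -3
Wear = Stress - Strain + Creep  [with Stress=0, Strain=1, Creep=-3]  = -4
Life = -2·Wear - Fatigue + 3  [with Wear=-4, Fatigue=-2]  = 13
Without intervention: Stress = 2·Load + 2  [with Load=-1]  = 0; Strain = |Load - Stress|  [with Load=-1, Stress=0]  = 1; Creep = min(Strain, Load) - 2  [with Strain=1, Load=-1]  = -3; Wear = Stress - Strain + Creep  [with Stress=0, Strain=1, Creep=-3]  = -4; Fatigue = -2·Stress + Creep - 2·Load  [with Stress=0, Creep=-3, Load=-1]  = -1; Life = -2·Wear - Fatigue + 3  [with Wear=-4, Fatigue=-1]  = 12.
Change = 13 − 12 = 1.

1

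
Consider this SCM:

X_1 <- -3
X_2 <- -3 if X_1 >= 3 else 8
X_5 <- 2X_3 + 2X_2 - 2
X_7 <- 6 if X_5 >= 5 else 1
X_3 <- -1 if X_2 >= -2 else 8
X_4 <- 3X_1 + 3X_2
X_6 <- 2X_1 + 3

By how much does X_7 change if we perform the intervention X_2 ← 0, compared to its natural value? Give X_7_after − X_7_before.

Under do(X_2=0), the mechanism X_2 <- -3 if X_1 >= 3 else 8 is discarded; X_2 is fixed at 0.
X_3 = -1 if X_2 >= -2 else 8  [with X_2=0]  = -1
X_5 = 2X_3 + 2X_2 - 2  [with X_3=-1, X_2=0]  = -4
X_7 = 6 if X_5 >= 5 else 1  [with X_5=-4]  = 1
Without intervention: X_2 = -3 if X_1 >= 3 else 8  [with X_1=-3]  = 8; X_3 = -1 if X_2 >= -2 else 8  [with X_2=8]  = -1; X_5 = 2X_3 + 2X_2 - 2  [with X_3=-1, X_2=8]  = 12; X_7 = 6 if X_5 >= 5 else 1  [with X_5=12]  = 6.
Change = 1 − 6 = -5.

-5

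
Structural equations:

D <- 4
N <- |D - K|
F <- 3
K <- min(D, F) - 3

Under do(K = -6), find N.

The intervention breaks the incoming arrows to K: K <- min(D, F) - 3 no longer applies, and K = -6.
N = |D - K|  [with D=4, K=-6]  = 10

10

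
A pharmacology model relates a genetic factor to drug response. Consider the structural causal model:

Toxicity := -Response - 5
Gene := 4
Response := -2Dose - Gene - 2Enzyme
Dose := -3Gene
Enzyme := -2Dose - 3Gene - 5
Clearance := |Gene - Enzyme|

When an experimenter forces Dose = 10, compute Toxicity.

do(Dose=10) replaces the equation Dose := -3Gene with the constant Dose = 10.
Enzyme = -2Dose - 3Gene - 5  [with Dose=10, Gene=4]  = -37
Response = -2Dose - Gene - 2Enzyme  [with Dose=10, Gene=4, Enzyme=-37]  = 50
Toxicity = -Response - 5  [with Response=50]  = -55

-55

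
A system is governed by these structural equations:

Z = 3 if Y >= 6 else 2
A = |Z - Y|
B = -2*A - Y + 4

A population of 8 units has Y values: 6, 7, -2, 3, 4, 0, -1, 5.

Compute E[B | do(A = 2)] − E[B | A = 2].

-0.75

Every unit gets A=2 under the intervention. B values become -6, -7, 2, -3, -4, 0, 1, -5; E[B|do(A=2)] = -2.75.
Conditioning on A=2 selects the 2 unit(s) with Y ∈ {4, 0}. Their B values: -4, 0. Mean = -2.
Difference = -2.75 − (-2) = -0.75.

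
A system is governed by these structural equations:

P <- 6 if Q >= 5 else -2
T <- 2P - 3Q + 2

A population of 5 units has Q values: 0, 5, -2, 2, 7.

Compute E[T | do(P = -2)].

-9.2

do(P=-2) breaks P's dependence on Q. With P=-2 fixed, T across the units is -2, -17, 4, -8, -23, mean -9.2.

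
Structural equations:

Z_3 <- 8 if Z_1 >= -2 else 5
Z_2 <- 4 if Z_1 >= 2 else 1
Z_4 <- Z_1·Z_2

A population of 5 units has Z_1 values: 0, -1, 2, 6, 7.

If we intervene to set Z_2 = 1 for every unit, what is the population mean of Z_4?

Under do(Z_2=1), Z_2's equation is replaced by Z_2=1 for every unit. Per-unit Z_4: 0, -1, 2, 6, 7. Mean = 2.8.

2.8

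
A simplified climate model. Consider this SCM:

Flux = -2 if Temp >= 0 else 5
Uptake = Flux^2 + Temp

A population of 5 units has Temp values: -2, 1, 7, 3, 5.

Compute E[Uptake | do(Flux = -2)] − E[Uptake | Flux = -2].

-1.2

do(Flux=-2) breaks Flux's dependence on Temp. With Flux=-2 fixed, Uptake across the units is 2, 5, 11, 7, 9, mean 6.8.
E[Uptake|Flux=-2] averages over only the 4 units with Flux=-2 (Temp = 1, 7, 3, 5): Uptake = 5, 11, 7, 9, mean 8.
Difference = 6.8 − 8 = -1.2.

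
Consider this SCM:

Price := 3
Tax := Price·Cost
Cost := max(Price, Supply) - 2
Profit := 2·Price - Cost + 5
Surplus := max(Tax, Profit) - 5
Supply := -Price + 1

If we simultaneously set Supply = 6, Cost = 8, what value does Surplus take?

19

Under do(Supply = 6, Cost = 8), each intervened variable's structural equation is replaced by its fixed value.
Tax = Price·Cost  [with Price=3, Cost=8]  = 24
Profit = 2·Price - Cost + 5  [with Price=3, Cost=8]  = 3
Surplus = max(Tax, Profit) - 5  [with Tax=24, Profit=3]  = 19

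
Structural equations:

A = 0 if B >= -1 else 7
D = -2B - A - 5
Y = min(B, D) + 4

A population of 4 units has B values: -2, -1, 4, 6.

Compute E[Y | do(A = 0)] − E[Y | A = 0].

2.25

Every unit gets A=0 under the intervention. Y values become 2, 1, -9, -13; E[Y|do(A=0)] = -4.75.
Conditioning on A=0 selects the 3 unit(s) with B ∈ {-1, 4, 6}. Their Y values: 1, -9, -13. Mean = -7.
Difference = -4.75 − (-7) = 2.25.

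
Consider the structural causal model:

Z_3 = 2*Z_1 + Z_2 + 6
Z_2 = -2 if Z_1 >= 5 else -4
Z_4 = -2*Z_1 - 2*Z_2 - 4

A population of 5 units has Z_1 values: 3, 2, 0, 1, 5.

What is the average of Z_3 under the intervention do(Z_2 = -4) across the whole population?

do(Z_2=-4) breaks Z_2's dependence on Z_1. With Z_2=-4 fixed, Z_3 across the units is 8, 6, 2, 4, 12, mean 6.4.

6.4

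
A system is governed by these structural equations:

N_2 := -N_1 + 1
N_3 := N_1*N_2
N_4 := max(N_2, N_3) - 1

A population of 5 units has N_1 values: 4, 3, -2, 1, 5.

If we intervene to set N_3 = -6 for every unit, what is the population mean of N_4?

-2.2

do(N_3=-6) breaks N_3's dependence on N_1. With N_3=-6 fixed, N_4 across the units is -4, -3, 2, -1, -5, mean -2.2.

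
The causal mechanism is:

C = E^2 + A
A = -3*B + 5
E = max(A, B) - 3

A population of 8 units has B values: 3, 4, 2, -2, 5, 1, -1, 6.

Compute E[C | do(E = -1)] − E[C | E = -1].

Every unit gets E=-1 under the intervention. C values become -3, -6, 0, 12, -9, 3, 9, -12; E[C|do(E=-1)] = -0.75.
E[C|E=-1] averages over only the 2 units with E=-1 (B = 2, 1): C = 0, 3, mean 1.5.
Difference = -0.75 − 1.5 = -2.25.

-2.25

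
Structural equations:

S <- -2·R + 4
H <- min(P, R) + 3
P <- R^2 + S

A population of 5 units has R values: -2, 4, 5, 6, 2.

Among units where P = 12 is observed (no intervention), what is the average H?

4

Observing P=12 restricts to units where P's equation naturally yields 12: R ∈ {-2, 4}. In that subpopulation H = 1, 7, mean 4.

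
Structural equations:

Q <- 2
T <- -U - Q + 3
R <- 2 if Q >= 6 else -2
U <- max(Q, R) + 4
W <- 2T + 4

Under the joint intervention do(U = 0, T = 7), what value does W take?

Setting U = 0, T = 7 by intervention discards those variables' equations.
W = 2T + 4  [with T=7]  = 18

18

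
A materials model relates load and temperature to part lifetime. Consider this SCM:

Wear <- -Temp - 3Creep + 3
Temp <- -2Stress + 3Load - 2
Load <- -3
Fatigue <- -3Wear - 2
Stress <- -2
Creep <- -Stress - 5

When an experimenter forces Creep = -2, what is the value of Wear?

Intervening sets Creep = -2 and removes its equation (Creep <- -Stress - 5).
Temp = -2Stress + 3Load - 2  [with Stress=-2, Load=-3]  = -7
Wear = -Temp - 3Creep + 3  [with Temp=-7, Creep=-2]  = 16

16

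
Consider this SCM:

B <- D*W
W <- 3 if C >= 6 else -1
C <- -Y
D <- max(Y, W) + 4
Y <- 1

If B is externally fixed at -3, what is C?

Under do(B=-3), the mechanism B <- D*W is discarded; B is fixed at -3.
No directed path runs from B to C, so C keeps its natural value.
C = -Y  [with Y=1]  = -1

-1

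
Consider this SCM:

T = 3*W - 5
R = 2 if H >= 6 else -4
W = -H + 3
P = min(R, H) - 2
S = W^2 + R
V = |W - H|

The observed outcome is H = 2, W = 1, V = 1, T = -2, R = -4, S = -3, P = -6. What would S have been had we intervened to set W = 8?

60

Under do(W=8), the mechanism W = -H + 3 is discarded; W is fixed at 8.
R = 2 if H >= 6 else -4  [with H=2]  = -4
S = W^2 + R  [with W=8, R=-4]  = 60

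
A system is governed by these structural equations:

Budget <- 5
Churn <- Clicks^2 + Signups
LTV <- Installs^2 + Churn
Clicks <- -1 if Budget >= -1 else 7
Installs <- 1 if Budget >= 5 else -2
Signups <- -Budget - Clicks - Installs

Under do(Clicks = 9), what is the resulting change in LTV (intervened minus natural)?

70

Under do(Clicks=9), the mechanism Clicks <- -1 if Budget >= -1 else 7 is discarded; Clicks is fixed at 9.
Installs = 1 if Budget >= 5 else -2  [with Budget=5]  = 1
Signups = -Budget - Clicks - Installs  [with Budget=5, Clicks=9, Installs=1]  = -15
Churn = Clicks^2 + Signups  [with Clicks=9, Signups=-15]  = 66
LTV = Installs^2 + Churn  [with Installs=1, Churn=66]  = 67
Without intervention: Clicks = -1 if Budget >= -1 else 7  [with Budget=5]  = -1; Installs = 1 if Budget >= 5 else -2  [with Budget=5]  = 1; Signups = -Budget - Clicks - Installs  [with Budget=5, Clicks=-1, Installs=1]  = -5; Churn = Clicks^2 + Signups  [with Clicks=-1, Signups=-5]  = -4; LTV = Installs^2 + Churn  [with Installs=1, Churn=-4]  = -3.
Change = 67 − (-3) = 70.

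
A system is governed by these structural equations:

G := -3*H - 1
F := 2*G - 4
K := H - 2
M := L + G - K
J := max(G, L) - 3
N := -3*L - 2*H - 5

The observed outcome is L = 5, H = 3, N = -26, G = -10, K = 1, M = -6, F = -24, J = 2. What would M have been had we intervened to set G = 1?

Under do(G=1), the mechanism G := -3*H - 1 is discarded; G is fixed at 1.
K = H - 2  [with H=3]  = 1
M = L + G - K  [with L=5, G=1, K=1]  = 5

5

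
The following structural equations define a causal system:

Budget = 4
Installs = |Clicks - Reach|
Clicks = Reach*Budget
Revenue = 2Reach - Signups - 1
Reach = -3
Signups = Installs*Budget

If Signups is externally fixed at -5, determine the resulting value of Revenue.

-2

The intervention breaks the incoming arrows to Signups: Signups = Installs*Budget no longer applies, and Signups = -5.
Revenue = 2Reach - Signups - 1  [with Reach=-3, Signups=-5]  = -2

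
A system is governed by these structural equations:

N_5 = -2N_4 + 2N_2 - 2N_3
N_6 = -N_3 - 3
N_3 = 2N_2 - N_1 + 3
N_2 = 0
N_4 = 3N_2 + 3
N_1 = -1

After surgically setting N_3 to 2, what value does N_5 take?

do(N_3=2) replaces the equation N_3 = 2N_2 - N_1 + 3 with the constant N_3 = 2.
N_4 = 3N_2 + 3  [with N_2=0]  = 3
N_5 = -2N_4 + 2N_2 - 2N_3  [with N_4=3, N_2=0, N_3=2]  = -10

-10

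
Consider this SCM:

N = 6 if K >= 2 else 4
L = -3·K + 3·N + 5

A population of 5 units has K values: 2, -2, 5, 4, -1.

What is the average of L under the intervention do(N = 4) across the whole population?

12.2

do(N=4) breaks N's dependence on K. With N=4 fixed, L across the units is 11, 23, 2, 5, 20, mean 12.2.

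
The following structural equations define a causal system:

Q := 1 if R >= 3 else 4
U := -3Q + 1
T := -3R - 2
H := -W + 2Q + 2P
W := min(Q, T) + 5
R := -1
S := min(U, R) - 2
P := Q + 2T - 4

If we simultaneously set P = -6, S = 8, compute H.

The joint intervention fixes P = -6, S = 8, removing each variable's own equation.
Q = 1 if R >= 3 else 4  [with R=-1]  = 4
T = -3R - 2  [with R=-1]  = 1
W = min(Q, T) + 5  [with Q=4, T=1]  = 6
H = -W + 2Q + 2P  [with W=6, Q=4, P=-6]  = -10

-10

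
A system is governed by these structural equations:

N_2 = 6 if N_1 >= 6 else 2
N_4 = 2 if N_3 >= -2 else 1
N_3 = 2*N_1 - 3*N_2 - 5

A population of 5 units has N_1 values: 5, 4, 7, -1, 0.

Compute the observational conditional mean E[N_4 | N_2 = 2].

Conditioning on N_2=2 selects the 4 unit(s) with N_1 ∈ {5, 4, -1, 0}. Their N_4 values: 2, 1, 1, 1. Mean = 1.25.

1.25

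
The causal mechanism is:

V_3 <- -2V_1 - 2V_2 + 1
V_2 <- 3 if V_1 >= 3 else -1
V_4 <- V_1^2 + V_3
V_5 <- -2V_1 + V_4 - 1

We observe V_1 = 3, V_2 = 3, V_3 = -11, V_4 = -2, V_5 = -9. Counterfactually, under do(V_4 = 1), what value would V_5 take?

Intervening sets V_4 = 1 and removes its equation (V_4 <- V_1^2 + V_3).
V_5 = -2V_1 + V_4 - 1  [with V_1=3, V_4=1]  = -6

-6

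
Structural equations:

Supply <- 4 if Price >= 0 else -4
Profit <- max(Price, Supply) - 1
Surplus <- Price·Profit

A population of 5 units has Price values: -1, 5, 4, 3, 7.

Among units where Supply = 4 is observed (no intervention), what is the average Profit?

4

Observing Supply=4 restricts to units where Supply's equation naturally yields 4: Price ∈ {5, 4, 3, 7}. In that subpopulation Profit = 4, 3, 3, 6, mean 4.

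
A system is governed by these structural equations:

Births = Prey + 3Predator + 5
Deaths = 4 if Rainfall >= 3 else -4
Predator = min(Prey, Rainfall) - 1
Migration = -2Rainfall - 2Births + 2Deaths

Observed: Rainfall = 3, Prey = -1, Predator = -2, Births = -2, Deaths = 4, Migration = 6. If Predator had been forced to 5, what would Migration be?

-36

The intervention breaks the incoming arrows to Predator: Predator = min(Prey, Rainfall) - 1 no longer applies, and Predator = 5.
Births = Prey + 3Predator + 5  [with Prey=-1, Predator=5]  = 19
Deaths = 4 if Rainfall >= 3 else -4  [with Rainfall=3]  = 4
Migration = -2Rainfall - 2Births + 2Deaths  [with Rainfall=3, Births=19, Deaths=4]  = -36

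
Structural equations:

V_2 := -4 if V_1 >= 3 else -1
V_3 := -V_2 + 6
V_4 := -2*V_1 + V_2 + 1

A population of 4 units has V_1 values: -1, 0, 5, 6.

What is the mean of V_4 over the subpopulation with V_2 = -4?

-14

Observing V_2=-4 restricts to units where V_2's equation naturally yields -4: V_1 ∈ {5, 6}. In that subpopulation V_4 = -13, -15, mean -14.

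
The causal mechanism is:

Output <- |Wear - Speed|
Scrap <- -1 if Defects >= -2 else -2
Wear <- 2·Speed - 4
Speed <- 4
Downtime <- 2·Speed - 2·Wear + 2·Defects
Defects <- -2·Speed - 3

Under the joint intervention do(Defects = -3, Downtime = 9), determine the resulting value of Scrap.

-2

Setting Defects = -3, Downtime = 9 by intervention discards those variables' equations.
Scrap = -1 if Defects >= -2 else -2  [with Defects=-3]  = -2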